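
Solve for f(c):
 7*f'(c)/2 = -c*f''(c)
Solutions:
 f(c) = C1 + C2/c^(5/2)


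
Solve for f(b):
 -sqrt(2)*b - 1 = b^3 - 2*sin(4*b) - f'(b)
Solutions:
 f(b) = C1 + b^4/4 + sqrt(2)*b^2/2 + b + cos(4*b)/2


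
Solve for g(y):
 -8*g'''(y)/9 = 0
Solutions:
 g(y) = C1 + C2*y + C3*y^2


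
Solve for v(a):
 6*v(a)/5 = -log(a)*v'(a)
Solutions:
 v(a) = C1*exp(-6*li(a)/5)


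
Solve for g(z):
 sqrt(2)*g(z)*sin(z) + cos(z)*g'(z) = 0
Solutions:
 g(z) = C1*cos(z)^(sqrt(2))


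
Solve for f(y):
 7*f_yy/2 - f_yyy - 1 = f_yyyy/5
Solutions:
 f(y) = C1 + C2*y + C3*exp(y*(-5 + sqrt(95))/2) + C4*exp(-y*(5 + sqrt(95))/2) + y^2/7


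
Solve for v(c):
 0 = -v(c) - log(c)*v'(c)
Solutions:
 v(c) = C1*exp(-li(c))


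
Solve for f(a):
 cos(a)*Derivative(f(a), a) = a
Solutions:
 f(a) = C1 + Integral(a/cos(a), a)


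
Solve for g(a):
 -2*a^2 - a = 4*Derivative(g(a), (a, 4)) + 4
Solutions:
 g(a) = C1 + C2*a + C3*a^2 + C4*a^3 - a^6/720 - a^5/480 - a^4/24


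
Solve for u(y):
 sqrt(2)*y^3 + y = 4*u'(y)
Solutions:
 u(y) = C1 + sqrt(2)*y^4/16 + y^2/8


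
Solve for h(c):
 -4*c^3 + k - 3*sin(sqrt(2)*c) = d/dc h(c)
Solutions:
 h(c) = C1 - c^4 + c*k + 3*sqrt(2)*cos(sqrt(2)*c)/2


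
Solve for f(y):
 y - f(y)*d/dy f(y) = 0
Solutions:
 f(y) = -sqrt(C1 + y^2)
 f(y) = sqrt(C1 + y^2)


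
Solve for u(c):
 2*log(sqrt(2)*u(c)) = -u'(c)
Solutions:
 Integral(1/(2*log(_y) + log(2)), (_y, u(c))) = C1 - c


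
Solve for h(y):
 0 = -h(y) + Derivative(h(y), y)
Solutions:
 h(y) = C1*exp(y)


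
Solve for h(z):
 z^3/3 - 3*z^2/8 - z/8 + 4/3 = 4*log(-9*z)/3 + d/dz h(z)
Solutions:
 h(z) = C1 + z^4/12 - z^3/8 - z^2/16 - 4*z*log(-z)/3 + 8*z*(1 - log(3))/3


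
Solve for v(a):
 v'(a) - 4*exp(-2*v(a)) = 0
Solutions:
 v(a) = log(-sqrt(C1 + 8*a))
 v(a) = log(C1 + 8*a)/2


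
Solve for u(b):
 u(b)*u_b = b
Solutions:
 u(b) = -sqrt(C1 + b^2)
 u(b) = sqrt(C1 + b^2)


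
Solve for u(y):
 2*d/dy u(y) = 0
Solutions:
 u(y) = C1


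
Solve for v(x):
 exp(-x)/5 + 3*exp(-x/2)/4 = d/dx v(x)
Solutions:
 v(x) = C1 - exp(-x)/5 - 3*exp(-x/2)/2


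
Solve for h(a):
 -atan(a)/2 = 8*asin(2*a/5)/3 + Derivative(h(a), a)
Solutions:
 h(a) = C1 - 8*a*asin(2*a/5)/3 - a*atan(a)/2 - 4*sqrt(25 - 4*a^2)/3 + log(a^2 + 1)/4


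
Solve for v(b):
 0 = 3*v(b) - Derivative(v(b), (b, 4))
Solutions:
 v(b) = C1*exp(-3^(1/4)*b) + C2*exp(3^(1/4)*b) + C3*sin(3^(1/4)*b) + C4*cos(3^(1/4)*b)


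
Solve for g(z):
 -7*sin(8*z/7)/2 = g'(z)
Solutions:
 g(z) = C1 + 49*cos(8*z/7)/16


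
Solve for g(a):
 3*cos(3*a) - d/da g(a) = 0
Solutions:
 g(a) = C1 + sin(3*a)


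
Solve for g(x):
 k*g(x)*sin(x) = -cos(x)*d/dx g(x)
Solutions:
 g(x) = C1*exp(k*log(cos(x)))


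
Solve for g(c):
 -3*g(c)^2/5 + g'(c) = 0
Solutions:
 g(c) = -5/(C1 + 3*c)


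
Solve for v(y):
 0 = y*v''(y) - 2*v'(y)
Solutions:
 v(y) = C1 + C2*y^3


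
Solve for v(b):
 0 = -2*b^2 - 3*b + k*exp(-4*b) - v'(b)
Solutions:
 v(b) = C1 - 2*b^3/3 - 3*b^2/2 - k*exp(-4*b)/4


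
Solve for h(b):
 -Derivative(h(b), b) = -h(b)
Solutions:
 h(b) = C1*exp(b)


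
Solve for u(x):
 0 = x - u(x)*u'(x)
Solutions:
 u(x) = -sqrt(C1 + x^2)
 u(x) = sqrt(C1 + x^2)


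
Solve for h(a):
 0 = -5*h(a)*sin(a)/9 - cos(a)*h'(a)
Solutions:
 h(a) = C1*cos(a)^(5/9)


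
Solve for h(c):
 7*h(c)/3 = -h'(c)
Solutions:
 h(c) = C1*exp(-7*c/3)


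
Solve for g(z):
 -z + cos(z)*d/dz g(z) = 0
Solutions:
 g(z) = C1 + Integral(z/cos(z), z)


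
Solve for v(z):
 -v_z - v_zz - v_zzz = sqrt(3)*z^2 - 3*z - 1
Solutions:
 v(z) = C1 - sqrt(3)*z^3/3 + 3*z^2/2 + sqrt(3)*z^2 - 2*z + (C2*sin(sqrt(3)*z/2) + C3*cos(sqrt(3)*z/2))*exp(-z/2)


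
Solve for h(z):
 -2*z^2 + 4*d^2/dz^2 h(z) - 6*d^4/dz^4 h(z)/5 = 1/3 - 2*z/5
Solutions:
 h(z) = C1 + C2*z + C3*exp(-sqrt(30)*z/3) + C4*exp(sqrt(30)*z/3) + z^4/24 - z^3/60 + 23*z^2/120


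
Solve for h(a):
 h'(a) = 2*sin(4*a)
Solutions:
 h(a) = C1 - cos(4*a)/2


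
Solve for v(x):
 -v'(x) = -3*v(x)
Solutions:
 v(x) = C1*exp(3*x)


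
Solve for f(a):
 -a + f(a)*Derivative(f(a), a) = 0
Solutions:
 f(a) = -sqrt(C1 + a^2)
 f(a) = sqrt(C1 + a^2)


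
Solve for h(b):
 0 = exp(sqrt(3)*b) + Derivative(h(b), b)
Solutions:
 h(b) = C1 - sqrt(3)*exp(sqrt(3)*b)/3


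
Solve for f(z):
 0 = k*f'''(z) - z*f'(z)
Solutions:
 f(z) = C1 + Integral(C2*airyai(z*(1/k)^(1/3)) + C3*airybi(z*(1/k)^(1/3)), z)


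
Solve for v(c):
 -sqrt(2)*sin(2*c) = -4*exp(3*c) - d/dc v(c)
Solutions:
 v(c) = C1 - 4*exp(3*c)/3 - sqrt(2)*cos(2*c)/2


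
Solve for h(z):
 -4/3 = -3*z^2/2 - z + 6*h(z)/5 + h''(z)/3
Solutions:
 h(z) = C1*sin(3*sqrt(10)*z/5) + C2*cos(3*sqrt(10)*z/5) + 5*z^2/4 + 5*z/6 - 65/36


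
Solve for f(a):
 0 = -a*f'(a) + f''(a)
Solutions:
 f(a) = C1 + C2*erfi(sqrt(2)*a/2)


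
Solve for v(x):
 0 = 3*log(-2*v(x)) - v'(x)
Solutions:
 -Integral(1/(log(-_y) + log(2)), (_y, v(x)))/3 = C1 - x


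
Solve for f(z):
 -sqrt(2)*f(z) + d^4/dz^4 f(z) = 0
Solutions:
 f(z) = C1*exp(-2^(1/8)*z) + C2*exp(2^(1/8)*z) + C3*sin(2^(1/8)*z) + C4*cos(2^(1/8)*z)


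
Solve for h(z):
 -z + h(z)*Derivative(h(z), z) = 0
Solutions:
 h(z) = -sqrt(C1 + z^2)
 h(z) = sqrt(C1 + z^2)


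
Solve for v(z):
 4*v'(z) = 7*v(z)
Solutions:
 v(z) = C1*exp(7*z/4)


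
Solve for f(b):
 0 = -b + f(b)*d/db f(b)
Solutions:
 f(b) = -sqrt(C1 + b^2)
 f(b) = sqrt(C1 + b^2)


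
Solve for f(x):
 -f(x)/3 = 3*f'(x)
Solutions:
 f(x) = C1*exp(-x/9)


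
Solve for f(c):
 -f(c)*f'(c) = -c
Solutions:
 f(c) = -sqrt(C1 + c^2)
 f(c) = sqrt(C1 + c^2)


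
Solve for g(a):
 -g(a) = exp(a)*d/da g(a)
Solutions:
 g(a) = C1*exp(exp(-a))


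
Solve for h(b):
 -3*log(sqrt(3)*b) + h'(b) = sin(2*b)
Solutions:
 h(b) = C1 + 3*b*log(b) - 3*b + 3*b*log(3)/2 - cos(2*b)/2


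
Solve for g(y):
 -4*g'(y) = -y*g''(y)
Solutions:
 g(y) = C1 + C2*y^5


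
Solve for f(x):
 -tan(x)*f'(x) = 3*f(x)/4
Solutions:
 f(x) = C1/sin(x)^(3/4)


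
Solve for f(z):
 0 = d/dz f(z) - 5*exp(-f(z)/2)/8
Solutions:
 f(z) = 2*log(C1 + 5*z/16)


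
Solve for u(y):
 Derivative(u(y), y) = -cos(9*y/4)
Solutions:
 u(y) = C1 - 4*sin(9*y/4)/9


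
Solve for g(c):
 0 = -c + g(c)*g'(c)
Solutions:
 g(c) = -sqrt(C1 + c^2)
 g(c) = sqrt(C1 + c^2)


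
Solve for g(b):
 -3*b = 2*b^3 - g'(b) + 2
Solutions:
 g(b) = C1 + b^4/2 + 3*b^2/2 + 2*b


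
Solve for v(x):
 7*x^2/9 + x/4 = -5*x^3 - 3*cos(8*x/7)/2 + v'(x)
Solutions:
 v(x) = C1 + 5*x^4/4 + 7*x^3/27 + x^2/8 + 21*sin(8*x/7)/16


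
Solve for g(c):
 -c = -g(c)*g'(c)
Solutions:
 g(c) = -sqrt(C1 + c^2)
 g(c) = sqrt(C1 + c^2)


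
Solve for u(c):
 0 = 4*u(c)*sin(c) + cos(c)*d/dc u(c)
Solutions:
 u(c) = C1*cos(c)^4


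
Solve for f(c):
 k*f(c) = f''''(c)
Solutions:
 f(c) = C1*exp(-c*k^(1/4)) + C2*exp(c*k^(1/4)) + C3*exp(-I*c*k^(1/4)) + C4*exp(I*c*k^(1/4))


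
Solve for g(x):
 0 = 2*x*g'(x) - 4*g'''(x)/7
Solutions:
 g(x) = C1 + Integral(C2*airyai(2^(2/3)*7^(1/3)*x/2) + C3*airybi(2^(2/3)*7^(1/3)*x/2), x)


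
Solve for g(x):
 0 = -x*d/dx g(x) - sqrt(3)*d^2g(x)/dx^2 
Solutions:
 g(x) = C1 + C2*erf(sqrt(2)*3^(3/4)*x/6)


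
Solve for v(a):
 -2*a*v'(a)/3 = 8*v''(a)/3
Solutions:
 v(a) = C1 + C2*erf(sqrt(2)*a/4)


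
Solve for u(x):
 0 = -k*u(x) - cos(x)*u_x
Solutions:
 u(x) = C1*exp(k*(log(sin(x) - 1) - log(sin(x) + 1))/2)


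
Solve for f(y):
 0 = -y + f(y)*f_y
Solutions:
 f(y) = -sqrt(C1 + y^2)
 f(y) = sqrt(C1 + y^2)


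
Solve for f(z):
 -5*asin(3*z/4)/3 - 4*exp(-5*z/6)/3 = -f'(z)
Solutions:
 f(z) = C1 + 5*z*asin(3*z/4)/3 + 5*sqrt(16 - 9*z^2)/9 - 8*exp(-5*z/6)/5


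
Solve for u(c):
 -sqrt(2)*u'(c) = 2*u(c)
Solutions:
 u(c) = C1*exp(-sqrt(2)*c)


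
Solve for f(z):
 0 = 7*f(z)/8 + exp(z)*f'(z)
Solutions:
 f(z) = C1*exp(7*exp(-z)/8)


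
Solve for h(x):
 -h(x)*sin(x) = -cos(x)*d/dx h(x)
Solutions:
 h(x) = C1/cos(x)


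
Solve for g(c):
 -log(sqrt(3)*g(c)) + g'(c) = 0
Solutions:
 -2*Integral(1/(2*log(_y) + log(3)), (_y, g(c))) = C1 - c


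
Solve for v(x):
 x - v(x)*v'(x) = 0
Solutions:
 v(x) = -sqrt(C1 + x^2)
 v(x) = sqrt(C1 + x^2)


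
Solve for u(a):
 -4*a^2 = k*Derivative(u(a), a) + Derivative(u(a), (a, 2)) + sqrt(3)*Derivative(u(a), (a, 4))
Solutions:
 u(a) = C1 + C2*exp(a*(-2^(2/3)*3^(1/6)*(9*k + sqrt(81*k^2 + 4*sqrt(3)))^(1/3) + 2*6^(1/3)/(9*k + sqrt(81*k^2 + 4*sqrt(3)))^(1/3))/6) + C3*exp(a*(2^(2/3)*3^(1/6)*(9*k + sqrt(81*k^2 + 4*sqrt(3)))^(1/3) - 6^(2/3)*I*(9*k + sqrt(81*k^2 + 4*sqrt(3)))^(1/3) + 16*sqrt(3)/((9*k + sqrt(81*k^2 + 4*sqrt(3)))^(1/3)*(-2^(2/3)*3^(1/6) + 6^(2/3)*I)))/12) + C4*exp(a*(2^(2/3)*3^(1/6)*(9*k + sqrt(81*k^2 + 4*sqrt(3)))^(1/3) + 6^(2/3)*I*(9*k + sqrt(81*k^2 + 4*sqrt(3)))^(1/3) - 16*sqrt(3)/((9*k + sqrt(81*k^2 + 4*sqrt(3)))^(1/3)*(2^(2/3)*3^(1/6) + 6^(2/3)*I)))/12) - 4*a^3/(3*k) + 4*a^2/k^2 - 8*a/k^3


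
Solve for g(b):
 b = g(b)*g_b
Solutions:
 g(b) = -sqrt(C1 + b^2)
 g(b) = sqrt(C1 + b^2)


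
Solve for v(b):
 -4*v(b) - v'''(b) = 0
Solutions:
 v(b) = C3*exp(-2^(2/3)*b) + (C1*sin(2^(2/3)*sqrt(3)*b/2) + C2*cos(2^(2/3)*sqrt(3)*b/2))*exp(2^(2/3)*b/2)


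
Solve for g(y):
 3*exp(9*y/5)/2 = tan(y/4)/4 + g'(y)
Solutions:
 g(y) = C1 + 5*exp(9*y/5)/6 + log(cos(y/4))


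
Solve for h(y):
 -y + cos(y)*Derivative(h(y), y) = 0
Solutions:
 h(y) = C1 + Integral(y/cos(y), y)


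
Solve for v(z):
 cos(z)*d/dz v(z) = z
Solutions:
 v(z) = C1 + Integral(z/cos(z), z)


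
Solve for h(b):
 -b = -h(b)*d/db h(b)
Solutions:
 h(b) = -sqrt(C1 + b^2)
 h(b) = sqrt(C1 + b^2)


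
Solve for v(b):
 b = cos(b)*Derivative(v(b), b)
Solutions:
 v(b) = C1 + Integral(b/cos(b), b)


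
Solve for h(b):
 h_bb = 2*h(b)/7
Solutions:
 h(b) = C1*exp(-sqrt(14)*b/7) + C2*exp(sqrt(14)*b/7)


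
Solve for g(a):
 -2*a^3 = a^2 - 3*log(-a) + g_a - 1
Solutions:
 g(a) = C1 - a^4/2 - a^3/3 + 3*a*log(-a) - 2*a


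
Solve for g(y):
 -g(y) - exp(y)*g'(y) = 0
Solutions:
 g(y) = C1*exp(exp(-y))


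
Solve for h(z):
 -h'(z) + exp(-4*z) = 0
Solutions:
 h(z) = C1 - exp(-4*z)/4


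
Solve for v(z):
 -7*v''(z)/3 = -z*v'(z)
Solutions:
 v(z) = C1 + C2*erfi(sqrt(42)*z/14)


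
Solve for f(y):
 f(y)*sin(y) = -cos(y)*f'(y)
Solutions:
 f(y) = C1*cos(y)


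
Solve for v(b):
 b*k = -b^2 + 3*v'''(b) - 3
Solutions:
 v(b) = C1 + C2*b + C3*b^2 + b^5/180 + b^4*k/72 + b^3/6


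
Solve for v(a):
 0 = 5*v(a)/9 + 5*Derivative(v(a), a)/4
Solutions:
 v(a) = C1*exp(-4*a/9)


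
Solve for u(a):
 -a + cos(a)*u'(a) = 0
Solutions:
 u(a) = C1 + Integral(a/cos(a), a)


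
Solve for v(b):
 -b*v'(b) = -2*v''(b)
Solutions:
 v(b) = C1 + C2*erfi(b/2)


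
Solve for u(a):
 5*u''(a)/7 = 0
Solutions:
 u(a) = C1 + C2*a


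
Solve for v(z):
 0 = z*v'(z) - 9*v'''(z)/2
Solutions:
 v(z) = C1 + Integral(C2*airyai(6^(1/3)*z/3) + C3*airybi(6^(1/3)*z/3), z)


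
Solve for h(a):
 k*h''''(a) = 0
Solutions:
 h(a) = C1 + C2*a + C3*a^2 + C4*a^3


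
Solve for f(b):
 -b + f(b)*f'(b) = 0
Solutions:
 f(b) = -sqrt(C1 + b^2)
 f(b) = sqrt(C1 + b^2)


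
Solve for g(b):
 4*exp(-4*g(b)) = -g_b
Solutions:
 g(b) = log(-I*(C1 - 16*b)^(1/4))
 g(b) = log(I*(C1 - 16*b)^(1/4))
 g(b) = log(-(C1 - 16*b)^(1/4))
 g(b) = log(C1 - 16*b)/4


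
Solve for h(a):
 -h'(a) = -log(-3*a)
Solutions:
 h(a) = C1 + a*log(-a) + a*(-1 + log(3))


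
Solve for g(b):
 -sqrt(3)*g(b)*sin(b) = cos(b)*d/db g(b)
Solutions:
 g(b) = C1*cos(b)^(sqrt(3))


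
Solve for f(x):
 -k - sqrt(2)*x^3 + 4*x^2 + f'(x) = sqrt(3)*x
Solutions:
 f(x) = C1 + k*x + sqrt(2)*x^4/4 - 4*x^3/3 + sqrt(3)*x^2/2


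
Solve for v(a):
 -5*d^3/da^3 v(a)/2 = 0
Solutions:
 v(a) = C1 + C2*a + C3*a^2


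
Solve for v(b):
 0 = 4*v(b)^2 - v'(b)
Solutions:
 v(b) = -1/(C1 + 4*b)


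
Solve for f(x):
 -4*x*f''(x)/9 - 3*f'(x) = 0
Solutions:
 f(x) = C1 + C2/x^(23/4)


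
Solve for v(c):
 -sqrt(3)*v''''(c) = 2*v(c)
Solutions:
 v(c) = (C1*sin(2^(3/4)*3^(7/8)*c/6) + C2*cos(2^(3/4)*3^(7/8)*c/6))*exp(-2^(3/4)*3^(7/8)*c/6) + (C3*sin(2^(3/4)*3^(7/8)*c/6) + C4*cos(2^(3/4)*3^(7/8)*c/6))*exp(2^(3/4)*3^(7/8)*c/6)


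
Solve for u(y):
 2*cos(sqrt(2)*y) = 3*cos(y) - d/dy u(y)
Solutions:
 u(y) = C1 + 3*sin(y) - sqrt(2)*sin(sqrt(2)*y)


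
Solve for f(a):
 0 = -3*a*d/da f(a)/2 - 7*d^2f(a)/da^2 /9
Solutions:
 f(a) = C1 + C2*erf(3*sqrt(21)*a/14)


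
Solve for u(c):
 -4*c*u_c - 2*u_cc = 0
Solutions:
 u(c) = C1 + C2*erf(c)


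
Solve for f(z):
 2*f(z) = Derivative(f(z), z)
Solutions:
 f(z) = C1*exp(2*z)


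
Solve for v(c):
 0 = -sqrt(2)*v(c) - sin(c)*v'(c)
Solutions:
 v(c) = C1*(cos(c) + 1)^(sqrt(2)/2)/(cos(c) - 1)^(sqrt(2)/2)


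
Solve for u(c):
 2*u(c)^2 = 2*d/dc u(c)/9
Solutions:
 u(c) = -1/(C1 + 9*c)


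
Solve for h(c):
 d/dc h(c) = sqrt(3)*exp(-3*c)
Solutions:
 h(c) = C1 - sqrt(3)*exp(-3*c)/3


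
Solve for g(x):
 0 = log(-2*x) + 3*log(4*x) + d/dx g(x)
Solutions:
 g(x) = C1 - 4*x*log(x) + x*(-7*log(2) + 4 - I*pi)


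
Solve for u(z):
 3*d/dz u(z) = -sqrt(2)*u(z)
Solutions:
 u(z) = C1*exp(-sqrt(2)*z/3)


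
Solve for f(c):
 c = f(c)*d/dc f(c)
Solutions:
 f(c) = -sqrt(C1 + c^2)
 f(c) = sqrt(C1 + c^2)


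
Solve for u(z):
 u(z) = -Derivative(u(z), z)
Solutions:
 u(z) = C1*exp(-z)


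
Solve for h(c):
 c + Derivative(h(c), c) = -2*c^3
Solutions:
 h(c) = C1 - c^4/2 - c^2/2


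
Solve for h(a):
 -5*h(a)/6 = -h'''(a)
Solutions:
 h(a) = C3*exp(5^(1/3)*6^(2/3)*a/6) + (C1*sin(2^(2/3)*3^(1/6)*5^(1/3)*a/4) + C2*cos(2^(2/3)*3^(1/6)*5^(1/3)*a/4))*exp(-5^(1/3)*6^(2/3)*a/12)


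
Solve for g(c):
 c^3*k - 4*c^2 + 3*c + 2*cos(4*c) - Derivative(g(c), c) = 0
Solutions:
 g(c) = C1 + c^4*k/4 - 4*c^3/3 + 3*c^2/2 + sin(4*c)/2


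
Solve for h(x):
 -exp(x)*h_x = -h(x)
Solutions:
 h(x) = C1*exp(-exp(-x))


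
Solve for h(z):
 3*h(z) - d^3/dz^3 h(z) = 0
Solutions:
 h(z) = C3*exp(3^(1/3)*z) + (C1*sin(3^(5/6)*z/2) + C2*cos(3^(5/6)*z/2))*exp(-3^(1/3)*z/2)


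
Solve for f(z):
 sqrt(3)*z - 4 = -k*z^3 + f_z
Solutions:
 f(z) = C1 + k*z^4/4 + sqrt(3)*z^2/2 - 4*z


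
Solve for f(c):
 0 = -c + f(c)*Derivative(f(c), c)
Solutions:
 f(c) = -sqrt(C1 + c^2)
 f(c) = sqrt(C1 + c^2)


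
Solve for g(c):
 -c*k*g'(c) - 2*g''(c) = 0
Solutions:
 g(c) = Piecewise((-sqrt(pi)*C1*erf(c*sqrt(k)/2)/sqrt(k) - C2, (k > 0) | (k < 0)), (-C1*c - C2, True))


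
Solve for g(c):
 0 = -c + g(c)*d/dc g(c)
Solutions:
 g(c) = -sqrt(C1 + c^2)
 g(c) = sqrt(C1 + c^2)


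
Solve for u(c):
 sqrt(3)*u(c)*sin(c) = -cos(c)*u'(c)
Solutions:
 u(c) = C1*cos(c)^(sqrt(3))


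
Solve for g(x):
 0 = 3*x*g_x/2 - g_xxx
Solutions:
 g(x) = C1 + Integral(C2*airyai(2^(2/3)*3^(1/3)*x/2) + C3*airybi(2^(2/3)*3^(1/3)*x/2), x)


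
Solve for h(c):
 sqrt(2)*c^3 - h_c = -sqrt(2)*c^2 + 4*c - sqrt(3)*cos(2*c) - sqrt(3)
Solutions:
 h(c) = C1 + sqrt(2)*c^4/4 + sqrt(2)*c^3/3 - 2*c^2 + sqrt(3)*(c + sin(c)*cos(c))


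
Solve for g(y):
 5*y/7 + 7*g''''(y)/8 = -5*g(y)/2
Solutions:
 g(y) = -2*y/7 + (C1*sin(5^(1/4)*7^(3/4)*y/7) + C2*cos(5^(1/4)*7^(3/4)*y/7))*exp(-5^(1/4)*7^(3/4)*y/7) + (C3*sin(5^(1/4)*7^(3/4)*y/7) + C4*cos(5^(1/4)*7^(3/4)*y/7))*exp(5^(1/4)*7^(3/4)*y/7)


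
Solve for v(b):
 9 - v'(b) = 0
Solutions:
 v(b) = C1 + 9*b


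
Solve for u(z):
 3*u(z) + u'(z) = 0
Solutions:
 u(z) = C1*exp(-3*z)


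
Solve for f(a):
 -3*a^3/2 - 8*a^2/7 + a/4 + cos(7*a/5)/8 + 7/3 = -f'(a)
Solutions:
 f(a) = C1 + 3*a^4/8 + 8*a^3/21 - a^2/8 - 7*a/3 - 5*sin(7*a/5)/56


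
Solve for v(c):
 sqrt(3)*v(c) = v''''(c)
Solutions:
 v(c) = C1*exp(-3^(1/8)*c) + C2*exp(3^(1/8)*c) + C3*sin(3^(1/8)*c) + C4*cos(3^(1/8)*c)


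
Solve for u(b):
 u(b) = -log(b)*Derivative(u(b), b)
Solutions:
 u(b) = C1*exp(-li(b))


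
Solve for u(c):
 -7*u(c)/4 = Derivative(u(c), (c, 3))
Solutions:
 u(c) = C3*exp(-14^(1/3)*c/2) + (C1*sin(14^(1/3)*sqrt(3)*c/4) + C2*cos(14^(1/3)*sqrt(3)*c/4))*exp(14^(1/3)*c/4)


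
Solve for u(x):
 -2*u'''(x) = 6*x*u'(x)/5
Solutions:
 u(x) = C1 + Integral(C2*airyai(-3^(1/3)*5^(2/3)*x/5) + C3*airybi(-3^(1/3)*5^(2/3)*x/5), x)


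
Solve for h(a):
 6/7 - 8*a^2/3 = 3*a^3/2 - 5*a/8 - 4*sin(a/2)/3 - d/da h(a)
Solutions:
 h(a) = C1 + 3*a^4/8 + 8*a^3/9 - 5*a^2/16 - 6*a/7 + 8*cos(a/2)/3


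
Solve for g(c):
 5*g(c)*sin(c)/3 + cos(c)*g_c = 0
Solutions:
 g(c) = C1*cos(c)^(5/3)


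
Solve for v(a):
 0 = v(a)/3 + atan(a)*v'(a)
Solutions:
 v(a) = C1*exp(-Integral(1/atan(a), a)/3)


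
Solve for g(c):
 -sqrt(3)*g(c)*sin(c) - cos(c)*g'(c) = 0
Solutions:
 g(c) = C1*cos(c)^(sqrt(3))


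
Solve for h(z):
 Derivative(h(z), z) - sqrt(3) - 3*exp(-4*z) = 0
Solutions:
 h(z) = C1 + sqrt(3)*z - 3*exp(-4*z)/4


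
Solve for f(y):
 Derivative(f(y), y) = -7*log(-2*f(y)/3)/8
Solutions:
 8*Integral(1/(log(-_y) - log(3) + log(2)), (_y, f(y)))/7 = C1 - y


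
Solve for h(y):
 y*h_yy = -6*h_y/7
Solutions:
 h(y) = C1 + C2*y^(1/7)


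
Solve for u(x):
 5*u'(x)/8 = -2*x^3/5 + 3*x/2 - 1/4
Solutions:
 u(x) = C1 - 4*x^4/25 + 6*x^2/5 - 2*x/5


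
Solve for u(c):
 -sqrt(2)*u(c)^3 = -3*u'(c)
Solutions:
 u(c) = -sqrt(6)*sqrt(-1/(C1 + sqrt(2)*c))/2
 u(c) = sqrt(6)*sqrt(-1/(C1 + sqrt(2)*c))/2


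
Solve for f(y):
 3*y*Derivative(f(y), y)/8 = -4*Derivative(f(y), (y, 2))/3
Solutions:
 f(y) = C1 + C2*erf(3*y/8)


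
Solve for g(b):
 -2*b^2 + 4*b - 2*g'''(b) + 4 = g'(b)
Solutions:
 g(b) = C1 + C2*sin(sqrt(2)*b/2) + C3*cos(sqrt(2)*b/2) - 2*b^3/3 + 2*b^2 + 12*b


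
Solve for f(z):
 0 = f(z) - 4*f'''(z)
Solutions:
 f(z) = C3*exp(2^(1/3)*z/2) + (C1*sin(2^(1/3)*sqrt(3)*z/4) + C2*cos(2^(1/3)*sqrt(3)*z/4))*exp(-2^(1/3)*z/4)


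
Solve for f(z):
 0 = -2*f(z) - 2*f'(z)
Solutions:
 f(z) = C1*exp(-z)


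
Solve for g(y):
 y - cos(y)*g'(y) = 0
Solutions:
 g(y) = C1 + Integral(y/cos(y), y)


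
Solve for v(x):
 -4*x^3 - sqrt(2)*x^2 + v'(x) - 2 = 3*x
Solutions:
 v(x) = C1 + x^4 + sqrt(2)*x^3/3 + 3*x^2/2 + 2*x


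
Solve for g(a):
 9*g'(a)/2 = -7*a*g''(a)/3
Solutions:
 g(a) = C1 + C2/a^(13/14)


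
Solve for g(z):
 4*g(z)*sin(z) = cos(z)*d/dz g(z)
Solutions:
 g(z) = C1/cos(z)^4


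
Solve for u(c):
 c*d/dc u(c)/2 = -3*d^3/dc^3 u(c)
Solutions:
 u(c) = C1 + Integral(C2*airyai(-6^(2/3)*c/6) + C3*airybi(-6^(2/3)*c/6), c)


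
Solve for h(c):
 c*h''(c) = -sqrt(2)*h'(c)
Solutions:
 h(c) = C1 + C2*c^(1 - sqrt(2))


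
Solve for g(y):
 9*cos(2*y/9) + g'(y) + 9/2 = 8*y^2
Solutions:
 g(y) = C1 + 8*y^3/3 - 9*y/2 - 81*sin(2*y/9)/2


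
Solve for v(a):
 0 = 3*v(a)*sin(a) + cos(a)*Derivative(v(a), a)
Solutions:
 v(a) = C1*cos(a)^3


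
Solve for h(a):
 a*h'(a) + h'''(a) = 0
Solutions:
 h(a) = C1 + Integral(C2*airyai(-a) + C3*airybi(-a), a)


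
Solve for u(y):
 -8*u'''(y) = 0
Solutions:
 u(y) = C1 + C2*y + C3*y^2


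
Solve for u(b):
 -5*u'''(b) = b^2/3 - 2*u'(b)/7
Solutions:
 u(b) = C1 + C2*exp(-sqrt(70)*b/35) + C3*exp(sqrt(70)*b/35) + 7*b^3/18 + 245*b/6


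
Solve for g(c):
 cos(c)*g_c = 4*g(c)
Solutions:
 g(c) = C1*(sin(c)^2 + 2*sin(c) + 1)/(sin(c)^2 - 2*sin(c) + 1)


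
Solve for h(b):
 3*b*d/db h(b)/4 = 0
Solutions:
 h(b) = C1


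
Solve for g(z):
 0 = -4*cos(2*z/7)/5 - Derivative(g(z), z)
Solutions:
 g(z) = C1 - 14*sin(2*z/7)/5


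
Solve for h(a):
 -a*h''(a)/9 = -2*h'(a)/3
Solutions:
 h(a) = C1 + C2*a^7


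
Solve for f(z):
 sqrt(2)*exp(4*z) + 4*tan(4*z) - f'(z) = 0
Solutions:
 f(z) = C1 + sqrt(2)*exp(4*z)/4 - log(cos(4*z))


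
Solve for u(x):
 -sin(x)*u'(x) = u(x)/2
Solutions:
 u(x) = C1*(cos(x) + 1)^(1/4)/(cos(x) - 1)^(1/4)


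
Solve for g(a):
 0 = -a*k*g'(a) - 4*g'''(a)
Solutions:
 g(a) = C1 + Integral(C2*airyai(2^(1/3)*a*(-k)^(1/3)/2) + C3*airybi(2^(1/3)*a*(-k)^(1/3)/2), a)


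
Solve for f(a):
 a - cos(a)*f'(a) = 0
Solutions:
 f(a) = C1 + Integral(a/cos(a), a)


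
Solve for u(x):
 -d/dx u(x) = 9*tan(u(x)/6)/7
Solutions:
 u(x) = -6*asin(C1*exp(-3*x/14)) + 6*pi
 u(x) = 6*asin(C1*exp(-3*x/14))


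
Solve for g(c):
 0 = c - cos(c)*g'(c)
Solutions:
 g(c) = C1 + Integral(c/cos(c), c)


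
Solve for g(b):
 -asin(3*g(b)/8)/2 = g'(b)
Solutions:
 Integral(1/asin(3*_y/8), (_y, g(b))) = C1 - b/2


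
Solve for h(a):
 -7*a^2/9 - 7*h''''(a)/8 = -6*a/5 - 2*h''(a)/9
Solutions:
 h(a) = C1 + C2*a + C3*exp(-4*sqrt(7)*a/21) + C4*exp(4*sqrt(7)*a/21) + 7*a^4/24 - 9*a^3/10 + 441*a^2/32


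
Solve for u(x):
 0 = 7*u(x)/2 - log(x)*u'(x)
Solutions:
 u(x) = C1*exp(7*li(x)/2)


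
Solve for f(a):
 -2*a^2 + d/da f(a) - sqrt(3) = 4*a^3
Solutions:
 f(a) = C1 + a^4 + 2*a^3/3 + sqrt(3)*a


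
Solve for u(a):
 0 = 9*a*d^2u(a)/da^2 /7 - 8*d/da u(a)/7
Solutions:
 u(a) = C1 + C2*a^(17/9)


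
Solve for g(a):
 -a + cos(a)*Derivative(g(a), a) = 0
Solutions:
 g(a) = C1 + Integral(a/cos(a), a)


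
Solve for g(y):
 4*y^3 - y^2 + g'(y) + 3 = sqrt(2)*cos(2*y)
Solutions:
 g(y) = C1 - y^4 + y^3/3 - 3*y + sqrt(2)*sin(2*y)/2


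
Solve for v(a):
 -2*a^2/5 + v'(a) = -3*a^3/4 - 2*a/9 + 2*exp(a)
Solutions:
 v(a) = C1 - 3*a^4/16 + 2*a^3/15 - a^2/9 + 2*exp(a)


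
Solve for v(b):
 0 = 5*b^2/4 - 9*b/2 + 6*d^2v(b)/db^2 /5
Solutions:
 v(b) = C1 + C2*b - 25*b^4/288 + 5*b^3/8


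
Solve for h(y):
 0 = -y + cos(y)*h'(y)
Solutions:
 h(y) = C1 + Integral(y/cos(y), y)


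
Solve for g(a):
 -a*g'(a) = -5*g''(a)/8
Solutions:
 g(a) = C1 + C2*erfi(2*sqrt(5)*a/5)


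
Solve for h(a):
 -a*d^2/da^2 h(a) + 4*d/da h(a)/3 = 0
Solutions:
 h(a) = C1 + C2*a^(7/3)


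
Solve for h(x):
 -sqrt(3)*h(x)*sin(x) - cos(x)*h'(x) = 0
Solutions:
 h(x) = C1*cos(x)^(sqrt(3))


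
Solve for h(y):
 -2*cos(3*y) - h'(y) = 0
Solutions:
 h(y) = C1 - 2*sin(3*y)/3


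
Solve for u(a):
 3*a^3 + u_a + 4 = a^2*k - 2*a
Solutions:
 u(a) = C1 - 3*a^4/4 + a^3*k/3 - a^2 - 4*a


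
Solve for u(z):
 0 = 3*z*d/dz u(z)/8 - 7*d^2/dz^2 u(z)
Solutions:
 u(z) = C1 + C2*erfi(sqrt(21)*z/28)


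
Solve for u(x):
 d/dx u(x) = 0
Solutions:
 u(x) = C1


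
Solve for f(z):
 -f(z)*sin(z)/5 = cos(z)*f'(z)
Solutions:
 f(z) = C1*cos(z)^(1/5)


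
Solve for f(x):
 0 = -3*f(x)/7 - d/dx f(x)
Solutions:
 f(x) = C1*exp(-3*x/7)


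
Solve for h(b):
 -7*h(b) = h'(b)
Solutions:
 h(b) = C1*exp(-7*b)


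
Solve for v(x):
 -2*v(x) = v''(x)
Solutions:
 v(x) = C1*sin(sqrt(2)*x) + C2*cos(sqrt(2)*x)


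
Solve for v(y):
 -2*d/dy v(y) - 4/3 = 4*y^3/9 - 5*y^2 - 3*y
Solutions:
 v(y) = C1 - y^4/18 + 5*y^3/6 + 3*y^2/4 - 2*y/3


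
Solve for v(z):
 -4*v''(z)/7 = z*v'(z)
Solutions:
 v(z) = C1 + C2*erf(sqrt(14)*z/4)


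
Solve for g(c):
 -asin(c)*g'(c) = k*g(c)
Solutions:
 g(c) = C1*exp(-k*Integral(1/asin(c), c))


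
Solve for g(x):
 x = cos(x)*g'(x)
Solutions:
 g(x) = C1 + Integral(x/cos(x), x)


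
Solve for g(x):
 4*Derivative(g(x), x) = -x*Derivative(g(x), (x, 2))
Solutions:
 g(x) = C1 + C2/x^3


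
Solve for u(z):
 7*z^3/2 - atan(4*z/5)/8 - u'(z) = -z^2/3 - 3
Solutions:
 u(z) = C1 + 7*z^4/8 + z^3/9 - z*atan(4*z/5)/8 + 3*z + 5*log(16*z^2 + 25)/64


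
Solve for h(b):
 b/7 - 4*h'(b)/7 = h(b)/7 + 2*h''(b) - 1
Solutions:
 h(b) = b + (C1*sin(sqrt(10)*b/14) + C2*cos(sqrt(10)*b/14))*exp(-b/7) + 3


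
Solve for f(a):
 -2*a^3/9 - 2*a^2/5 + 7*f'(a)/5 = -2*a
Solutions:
 f(a) = C1 + 5*a^4/126 + 2*a^3/21 - 5*a^2/7


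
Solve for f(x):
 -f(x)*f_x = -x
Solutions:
 f(x) = -sqrt(C1 + x^2)
 f(x) = sqrt(C1 + x^2)


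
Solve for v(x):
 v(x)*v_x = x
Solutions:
 v(x) = -sqrt(C1 + x^2)
 v(x) = sqrt(C1 + x^2)


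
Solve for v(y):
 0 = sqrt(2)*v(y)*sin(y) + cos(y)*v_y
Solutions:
 v(y) = C1*cos(y)^(sqrt(2))


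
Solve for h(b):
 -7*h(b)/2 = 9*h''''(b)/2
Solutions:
 h(b) = (C1*sin(sqrt(6)*7^(1/4)*b/6) + C2*cos(sqrt(6)*7^(1/4)*b/6))*exp(-sqrt(6)*7^(1/4)*b/6) + (C3*sin(sqrt(6)*7^(1/4)*b/6) + C4*cos(sqrt(6)*7^(1/4)*b/6))*exp(sqrt(6)*7^(1/4)*b/6)


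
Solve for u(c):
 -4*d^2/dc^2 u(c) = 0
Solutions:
 u(c) = C1 + C2*c


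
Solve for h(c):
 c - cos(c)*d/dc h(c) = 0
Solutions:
 h(c) = C1 + Integral(c/cos(c), c)


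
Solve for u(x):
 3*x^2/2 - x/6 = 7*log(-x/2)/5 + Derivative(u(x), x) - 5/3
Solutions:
 u(x) = C1 + x^3/2 - x^2/12 - 7*x*log(-x)/5 + x*(21*log(2) + 46)/15


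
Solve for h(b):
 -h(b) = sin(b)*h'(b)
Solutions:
 h(b) = C1*sqrt(cos(b) + 1)/sqrt(cos(b) - 1)


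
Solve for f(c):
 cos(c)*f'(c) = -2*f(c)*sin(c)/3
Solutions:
 f(c) = C1*cos(c)^(2/3)


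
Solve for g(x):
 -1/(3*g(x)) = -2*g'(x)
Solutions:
 g(x) = -sqrt(C1 + 3*x)/3
 g(x) = sqrt(C1 + 3*x)/3


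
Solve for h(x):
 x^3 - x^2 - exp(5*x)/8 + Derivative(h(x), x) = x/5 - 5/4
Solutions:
 h(x) = C1 - x^4/4 + x^3/3 + x^2/10 - 5*x/4 + exp(5*x)/40


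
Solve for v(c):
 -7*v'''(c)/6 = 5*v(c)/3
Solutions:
 v(c) = C3*exp(-10^(1/3)*7^(2/3)*c/7) + (C1*sin(10^(1/3)*sqrt(3)*7^(2/3)*c/14) + C2*cos(10^(1/3)*sqrt(3)*7^(2/3)*c/14))*exp(10^(1/3)*7^(2/3)*c/14)


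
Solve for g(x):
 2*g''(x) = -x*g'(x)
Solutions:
 g(x) = C1 + C2*erf(x/2)


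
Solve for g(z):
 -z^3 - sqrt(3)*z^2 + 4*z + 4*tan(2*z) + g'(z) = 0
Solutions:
 g(z) = C1 + z^4/4 + sqrt(3)*z^3/3 - 2*z^2 + 2*log(cos(2*z))


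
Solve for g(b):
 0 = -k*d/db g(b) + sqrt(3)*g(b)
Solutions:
 g(b) = C1*exp(sqrt(3)*b/k)


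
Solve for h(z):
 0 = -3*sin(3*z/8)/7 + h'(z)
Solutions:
 h(z) = C1 - 8*cos(3*z/8)/7


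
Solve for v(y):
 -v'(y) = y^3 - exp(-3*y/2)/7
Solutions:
 v(y) = C1 - y^4/4 - 2*exp(-3*y/2)/21


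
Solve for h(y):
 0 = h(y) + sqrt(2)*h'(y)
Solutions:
 h(y) = C1*exp(-sqrt(2)*y/2)


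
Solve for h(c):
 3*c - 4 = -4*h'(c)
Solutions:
 h(c) = C1 - 3*c^2/8 + c


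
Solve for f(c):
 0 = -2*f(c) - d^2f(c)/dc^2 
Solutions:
 f(c) = C1*sin(sqrt(2)*c) + C2*cos(sqrt(2)*c)


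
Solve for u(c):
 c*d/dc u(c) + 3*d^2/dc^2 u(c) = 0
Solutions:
 u(c) = C1 + C2*erf(sqrt(6)*c/6)


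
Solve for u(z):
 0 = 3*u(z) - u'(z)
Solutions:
 u(z) = C1*exp(3*z)


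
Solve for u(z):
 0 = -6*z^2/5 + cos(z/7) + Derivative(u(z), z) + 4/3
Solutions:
 u(z) = C1 + 2*z^3/5 - 4*z/3 - 7*sin(z/7)


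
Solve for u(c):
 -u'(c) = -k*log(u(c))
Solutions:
 li(u(c)) = C1 + c*k


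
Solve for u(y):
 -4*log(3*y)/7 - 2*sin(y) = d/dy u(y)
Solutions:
 u(y) = C1 - 4*y*log(y)/7 - 4*y*log(3)/7 + 4*y/7 + 2*cos(y)


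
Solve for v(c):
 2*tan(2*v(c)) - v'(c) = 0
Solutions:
 v(c) = -asin(C1*exp(4*c))/2 + pi/2
 v(c) = asin(C1*exp(4*c))/2


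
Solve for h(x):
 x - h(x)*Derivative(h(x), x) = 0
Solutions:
 h(x) = -sqrt(C1 + x^2)
 h(x) = sqrt(C1 + x^2)


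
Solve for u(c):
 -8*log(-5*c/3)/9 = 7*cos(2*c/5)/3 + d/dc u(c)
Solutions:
 u(c) = C1 - 8*c*log(-c)/9 - 8*c*log(5)/9 + 8*c/9 + 8*c*log(3)/9 - 35*sin(2*c/5)/6


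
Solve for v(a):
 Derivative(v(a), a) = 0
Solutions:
 v(a) = C1


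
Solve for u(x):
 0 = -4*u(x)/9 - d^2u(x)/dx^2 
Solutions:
 u(x) = C1*sin(2*x/3) + C2*cos(2*x/3)


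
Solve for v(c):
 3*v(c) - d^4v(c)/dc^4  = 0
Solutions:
 v(c) = C1*exp(-3^(1/4)*c) + C2*exp(3^(1/4)*c) + C3*sin(3^(1/4)*c) + C4*cos(3^(1/4)*c)


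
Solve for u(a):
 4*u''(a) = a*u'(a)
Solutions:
 u(a) = C1 + C2*erfi(sqrt(2)*a/4)


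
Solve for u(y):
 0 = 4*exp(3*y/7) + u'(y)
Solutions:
 u(y) = C1 - 28*exp(3*y/7)/3


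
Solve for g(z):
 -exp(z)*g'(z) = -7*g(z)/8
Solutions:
 g(z) = C1*exp(-7*exp(-z)/8)


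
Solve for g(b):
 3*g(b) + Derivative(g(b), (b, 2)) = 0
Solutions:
 g(b) = C1*sin(sqrt(3)*b) + C2*cos(sqrt(3)*b)


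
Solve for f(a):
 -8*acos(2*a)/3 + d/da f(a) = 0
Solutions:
 f(a) = C1 + 8*a*acos(2*a)/3 - 4*sqrt(1 - 4*a^2)/3


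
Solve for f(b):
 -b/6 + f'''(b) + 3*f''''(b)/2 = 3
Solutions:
 f(b) = C1 + C2*b + C3*b^2 + C4*exp(-2*b/3) + b^4/144 + 11*b^3/24


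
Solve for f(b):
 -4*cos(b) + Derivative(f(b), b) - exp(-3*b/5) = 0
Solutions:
 f(b) = C1 + 4*sin(b) - 5*exp(-3*b/5)/3


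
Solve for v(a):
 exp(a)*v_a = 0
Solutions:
 v(a) = C1


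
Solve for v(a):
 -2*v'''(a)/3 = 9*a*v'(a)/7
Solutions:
 v(a) = C1 + Integral(C2*airyai(-3*14^(2/3)*a/14) + C3*airybi(-3*14^(2/3)*a/14), a)


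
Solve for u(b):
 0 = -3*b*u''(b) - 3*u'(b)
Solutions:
 u(b) = C1 + C2*log(b)


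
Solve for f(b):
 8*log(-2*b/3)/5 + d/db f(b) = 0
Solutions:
 f(b) = C1 - 8*b*log(-b)/5 + 8*b*(-log(2) + 1 + log(3))/5


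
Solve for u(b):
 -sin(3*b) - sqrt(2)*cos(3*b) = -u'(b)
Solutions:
 u(b) = C1 + sqrt(2)*sin(3*b)/3 - cos(3*b)/3


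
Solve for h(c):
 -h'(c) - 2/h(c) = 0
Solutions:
 h(c) = -sqrt(C1 - 4*c)
 h(c) = sqrt(C1 - 4*c)


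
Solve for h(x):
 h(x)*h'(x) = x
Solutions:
 h(x) = -sqrt(C1 + x^2)
 h(x) = sqrt(C1 + x^2)


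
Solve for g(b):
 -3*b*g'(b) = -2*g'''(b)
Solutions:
 g(b) = C1 + Integral(C2*airyai(2^(2/3)*3^(1/3)*b/2) + C3*airybi(2^(2/3)*3^(1/3)*b/2), b)


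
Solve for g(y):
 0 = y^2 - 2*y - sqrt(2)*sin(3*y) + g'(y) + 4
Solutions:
 g(y) = C1 - y^3/3 + y^2 - 4*y - sqrt(2)*cos(3*y)/3


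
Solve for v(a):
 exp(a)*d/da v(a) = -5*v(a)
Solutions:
 v(a) = C1*exp(5*exp(-a))


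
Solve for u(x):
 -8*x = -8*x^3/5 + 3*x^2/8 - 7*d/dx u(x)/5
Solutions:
 u(x) = C1 - 2*x^4/7 + 5*x^3/56 + 20*x^2/7


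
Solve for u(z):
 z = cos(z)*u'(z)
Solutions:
 u(z) = C1 + Integral(z/cos(z), z)


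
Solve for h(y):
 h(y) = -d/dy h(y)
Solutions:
 h(y) = C1*exp(-y)


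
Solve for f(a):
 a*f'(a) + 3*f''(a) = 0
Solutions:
 f(a) = C1 + C2*erf(sqrt(6)*a/6)


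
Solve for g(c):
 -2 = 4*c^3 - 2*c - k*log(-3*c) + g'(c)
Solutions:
 g(c) = C1 - c^4 + c^2 + c*k*log(-c) + c*(-k + k*log(3) - 2)


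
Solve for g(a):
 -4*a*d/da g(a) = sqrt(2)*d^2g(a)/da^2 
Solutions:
 g(a) = C1 + C2*erf(2^(1/4)*a)


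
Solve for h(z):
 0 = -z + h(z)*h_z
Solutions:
 h(z) = -sqrt(C1 + z^2)
 h(z) = sqrt(C1 + z^2)


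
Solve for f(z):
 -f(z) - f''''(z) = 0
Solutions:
 f(z) = (C1*sin(sqrt(2)*z/2) + C2*cos(sqrt(2)*z/2))*exp(-sqrt(2)*z/2) + (C3*sin(sqrt(2)*z/2) + C4*cos(sqrt(2)*z/2))*exp(sqrt(2)*z/2)


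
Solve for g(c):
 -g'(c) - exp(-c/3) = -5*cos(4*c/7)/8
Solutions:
 g(c) = C1 + 35*sin(4*c/7)/32 + 3*exp(-c/3)


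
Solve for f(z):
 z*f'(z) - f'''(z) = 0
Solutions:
 f(z) = C1 + Integral(C2*airyai(z) + C3*airybi(z), z)


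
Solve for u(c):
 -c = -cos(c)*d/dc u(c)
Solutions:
 u(c) = C1 + Integral(c/cos(c), c)


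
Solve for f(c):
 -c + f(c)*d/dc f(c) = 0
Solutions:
 f(c) = -sqrt(C1 + c^2)
 f(c) = sqrt(C1 + c^2)


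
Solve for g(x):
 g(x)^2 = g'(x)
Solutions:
 g(x) = -1/(C1 + x)


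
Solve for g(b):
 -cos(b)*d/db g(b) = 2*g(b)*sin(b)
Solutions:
 g(b) = C1*cos(b)^2


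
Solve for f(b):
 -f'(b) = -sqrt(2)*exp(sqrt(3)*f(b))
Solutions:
 f(b) = sqrt(3)*(2*log(-1/(C1 + sqrt(2)*b)) - log(3))/6


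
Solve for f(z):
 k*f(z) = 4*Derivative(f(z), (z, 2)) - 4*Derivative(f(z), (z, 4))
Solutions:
 f(z) = C1*exp(-sqrt(2)*z*sqrt(1 - sqrt(1 - k))/2) + C2*exp(sqrt(2)*z*sqrt(1 - sqrt(1 - k))/2) + C3*exp(-sqrt(2)*z*sqrt(sqrt(1 - k) + 1)/2) + C4*exp(sqrt(2)*z*sqrt(sqrt(1 - k) + 1)/2)


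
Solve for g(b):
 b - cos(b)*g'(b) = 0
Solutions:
 g(b) = C1 + Integral(b/cos(b), b)


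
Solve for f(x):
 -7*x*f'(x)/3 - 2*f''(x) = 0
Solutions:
 f(x) = C1 + C2*erf(sqrt(21)*x/6)


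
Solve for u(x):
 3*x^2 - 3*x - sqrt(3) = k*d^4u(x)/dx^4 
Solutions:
 u(x) = C1 + C2*x + C3*x^2 + C4*x^3 + x^6/(120*k) - x^5/(40*k) - sqrt(3)*x^4/(24*k)


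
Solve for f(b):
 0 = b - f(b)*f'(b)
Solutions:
 f(b) = -sqrt(C1 + b^2)
 f(b) = sqrt(C1 + b^2)


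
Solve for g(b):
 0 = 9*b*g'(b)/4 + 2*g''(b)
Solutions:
 g(b) = C1 + C2*erf(3*b/4)


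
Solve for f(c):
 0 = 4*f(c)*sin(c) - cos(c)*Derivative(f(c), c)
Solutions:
 f(c) = C1/cos(c)^4


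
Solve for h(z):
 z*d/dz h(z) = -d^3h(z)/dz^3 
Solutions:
 h(z) = C1 + Integral(C2*airyai(-z) + C3*airybi(-z), z)


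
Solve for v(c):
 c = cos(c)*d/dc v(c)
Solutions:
 v(c) = C1 + Integral(c/cos(c), c)


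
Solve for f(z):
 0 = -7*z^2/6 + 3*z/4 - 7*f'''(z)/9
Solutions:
 f(z) = C1 + C2*z + C3*z^2 - z^5/40 + 9*z^4/224


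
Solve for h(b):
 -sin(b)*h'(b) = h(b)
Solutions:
 h(b) = C1*sqrt(cos(b) + 1)/sqrt(cos(b) - 1)


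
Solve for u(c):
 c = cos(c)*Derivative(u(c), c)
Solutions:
 u(c) = C1 + Integral(c/cos(c), c)


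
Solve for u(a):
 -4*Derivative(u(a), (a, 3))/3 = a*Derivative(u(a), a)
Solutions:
 u(a) = C1 + Integral(C2*airyai(-6^(1/3)*a/2) + C3*airybi(-6^(1/3)*a/2), a)


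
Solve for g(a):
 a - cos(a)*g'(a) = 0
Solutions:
 g(a) = C1 + Integral(a/cos(a), a)


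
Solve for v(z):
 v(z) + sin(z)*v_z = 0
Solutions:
 v(z) = C1*sqrt(cos(z) + 1)/sqrt(cos(z) - 1)


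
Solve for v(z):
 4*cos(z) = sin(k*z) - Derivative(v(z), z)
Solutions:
 v(z) = C1 - 4*sin(z) - cos(k*z)/k


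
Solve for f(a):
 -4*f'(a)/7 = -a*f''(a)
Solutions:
 f(a) = C1 + C2*a^(11/7)


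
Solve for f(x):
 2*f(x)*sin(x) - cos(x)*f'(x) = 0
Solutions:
 f(x) = C1/cos(x)^2


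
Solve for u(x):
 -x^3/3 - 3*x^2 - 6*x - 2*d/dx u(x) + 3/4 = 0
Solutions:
 u(x) = C1 - x^4/24 - x^3/2 - 3*x^2/2 + 3*x/8


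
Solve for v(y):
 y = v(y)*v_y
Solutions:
 v(y) = -sqrt(C1 + y^2)
 v(y) = sqrt(C1 + y^2)


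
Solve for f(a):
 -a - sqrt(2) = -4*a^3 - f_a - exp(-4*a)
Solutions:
 f(a) = C1 - a^4 + a^2/2 + sqrt(2)*a + exp(-4*a)/4


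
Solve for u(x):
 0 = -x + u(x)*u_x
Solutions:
 u(x) = -sqrt(C1 + x^2)
 u(x) = sqrt(C1 + x^2)


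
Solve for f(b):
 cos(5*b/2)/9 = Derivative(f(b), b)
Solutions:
 f(b) = C1 + 2*sin(5*b/2)/45


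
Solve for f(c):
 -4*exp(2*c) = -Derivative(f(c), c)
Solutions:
 f(c) = C1 + 2*exp(2*c)


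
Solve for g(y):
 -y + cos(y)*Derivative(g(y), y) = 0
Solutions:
 g(y) = C1 + Integral(y/cos(y), y)


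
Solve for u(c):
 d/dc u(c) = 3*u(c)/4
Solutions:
 u(c) = C1*exp(3*c/4)


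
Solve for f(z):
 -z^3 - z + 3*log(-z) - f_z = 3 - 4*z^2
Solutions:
 f(z) = C1 - z^4/4 + 4*z^3/3 - z^2/2 + 3*z*log(-z) - 6*z


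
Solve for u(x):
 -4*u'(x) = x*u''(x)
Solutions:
 u(x) = C1 + C2/x^3


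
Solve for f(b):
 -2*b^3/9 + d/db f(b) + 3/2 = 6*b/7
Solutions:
 f(b) = C1 + b^4/18 + 3*b^2/7 - 3*b/2


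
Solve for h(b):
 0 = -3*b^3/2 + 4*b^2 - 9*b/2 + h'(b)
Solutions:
 h(b) = C1 + 3*b^4/8 - 4*b^3/3 + 9*b^2/4


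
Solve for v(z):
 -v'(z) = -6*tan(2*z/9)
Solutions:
 v(z) = C1 - 27*log(cos(2*z/9))


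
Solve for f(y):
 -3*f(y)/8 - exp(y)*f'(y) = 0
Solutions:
 f(y) = C1*exp(3*exp(-y)/8)


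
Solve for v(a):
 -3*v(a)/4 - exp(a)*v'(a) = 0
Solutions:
 v(a) = C1*exp(3*exp(-a)/4)


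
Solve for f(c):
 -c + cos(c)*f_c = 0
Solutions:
 f(c) = C1 + Integral(c/cos(c), c)


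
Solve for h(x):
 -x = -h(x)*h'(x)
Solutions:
 h(x) = -sqrt(C1 + x^2)
 h(x) = sqrt(C1 + x^2)


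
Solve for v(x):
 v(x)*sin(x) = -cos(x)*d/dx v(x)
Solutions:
 v(x) = C1*cos(x)


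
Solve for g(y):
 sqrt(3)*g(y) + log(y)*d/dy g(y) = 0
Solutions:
 g(y) = C1*exp(-sqrt(3)*li(y))


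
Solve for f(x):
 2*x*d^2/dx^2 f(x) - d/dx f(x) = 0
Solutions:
 f(x) = C1 + C2*x^(3/2)


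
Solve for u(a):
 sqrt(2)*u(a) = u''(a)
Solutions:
 u(a) = C1*exp(-2^(1/4)*a) + C2*exp(2^(1/4)*a)


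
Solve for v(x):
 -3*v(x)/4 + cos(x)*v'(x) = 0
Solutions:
 v(x) = C1*(sin(x) + 1)^(3/8)/(sin(x) - 1)^(3/8)


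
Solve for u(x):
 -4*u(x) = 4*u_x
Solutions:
 u(x) = C1*exp(-x)


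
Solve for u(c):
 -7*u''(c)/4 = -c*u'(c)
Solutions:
 u(c) = C1 + C2*erfi(sqrt(14)*c/7)


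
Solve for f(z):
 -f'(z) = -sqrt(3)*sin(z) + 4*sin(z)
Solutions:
 f(z) = C1 - sqrt(3)*cos(z) + 4*cos(z)


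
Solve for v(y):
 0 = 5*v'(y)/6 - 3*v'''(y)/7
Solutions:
 v(y) = C1 + C2*exp(-sqrt(70)*y/6) + C3*exp(sqrt(70)*y/6)


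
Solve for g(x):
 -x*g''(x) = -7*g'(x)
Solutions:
 g(x) = C1 + C2*x^8


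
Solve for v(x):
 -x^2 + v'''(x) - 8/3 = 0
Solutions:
 v(x) = C1 + C2*x + C3*x^2 + x^5/60 + 4*x^3/9


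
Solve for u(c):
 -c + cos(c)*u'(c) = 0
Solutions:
 u(c) = C1 + Integral(c/cos(c), c)


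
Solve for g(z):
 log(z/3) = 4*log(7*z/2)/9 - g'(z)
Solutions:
 g(z) = C1 - 5*z*log(z)/9 - 4*z*log(2)/9 + 5*z/9 + 4*z*log(7)/9 + z*log(3)


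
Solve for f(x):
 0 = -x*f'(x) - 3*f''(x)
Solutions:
 f(x) = C1 + C2*erf(sqrt(6)*x/6)


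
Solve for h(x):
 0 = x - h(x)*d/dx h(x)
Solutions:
 h(x) = -sqrt(C1 + x^2)
 h(x) = sqrt(C1 + x^2)


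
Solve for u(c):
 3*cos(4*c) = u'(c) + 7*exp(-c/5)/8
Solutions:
 u(c) = C1 + 3*sin(4*c)/4 + 35*exp(-c/5)/8


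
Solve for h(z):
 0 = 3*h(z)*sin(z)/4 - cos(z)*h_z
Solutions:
 h(z) = C1/cos(z)^(3/4)


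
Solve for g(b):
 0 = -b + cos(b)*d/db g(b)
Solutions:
 g(b) = C1 + Integral(b/cos(b), b)


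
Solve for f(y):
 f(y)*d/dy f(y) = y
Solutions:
 f(y) = -sqrt(C1 + y^2)
 f(y) = sqrt(C1 + y^2)


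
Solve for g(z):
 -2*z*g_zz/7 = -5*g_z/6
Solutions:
 g(z) = C1 + C2*z^(47/12)


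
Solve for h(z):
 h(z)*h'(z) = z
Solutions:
 h(z) = -sqrt(C1 + z^2)
 h(z) = sqrt(C1 + z^2)


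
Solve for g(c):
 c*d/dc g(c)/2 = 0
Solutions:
 g(c) = C1


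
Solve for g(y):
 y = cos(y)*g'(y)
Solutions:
 g(y) = C1 + Integral(y/cos(y), y)


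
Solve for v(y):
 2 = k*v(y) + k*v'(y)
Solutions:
 v(y) = C1*exp(-y) + 2/k


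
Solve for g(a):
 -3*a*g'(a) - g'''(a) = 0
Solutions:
 g(a) = C1 + Integral(C2*airyai(-3^(1/3)*a) + C3*airybi(-3^(1/3)*a), a)


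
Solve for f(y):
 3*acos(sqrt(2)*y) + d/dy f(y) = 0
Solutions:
 f(y) = C1 - 3*y*acos(sqrt(2)*y) + 3*sqrt(2)*sqrt(1 - 2*y^2)/2


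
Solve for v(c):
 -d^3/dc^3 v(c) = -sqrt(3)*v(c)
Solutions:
 v(c) = C3*exp(3^(1/6)*c) + (C1*sin(3^(2/3)*c/2) + C2*cos(3^(2/3)*c/2))*exp(-3^(1/6)*c/2)


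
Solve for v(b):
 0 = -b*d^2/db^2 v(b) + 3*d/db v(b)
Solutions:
 v(b) = C1 + C2*b^4


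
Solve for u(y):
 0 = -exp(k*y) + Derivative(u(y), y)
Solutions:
 u(y) = C1 + exp(k*y)/k


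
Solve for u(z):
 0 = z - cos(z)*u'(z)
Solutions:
 u(z) = C1 + Integral(z/cos(z), z)


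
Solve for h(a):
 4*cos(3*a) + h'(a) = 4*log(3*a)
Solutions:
 h(a) = C1 + 4*a*log(a) - 4*a + 4*a*log(3) - 4*sin(3*a)/3


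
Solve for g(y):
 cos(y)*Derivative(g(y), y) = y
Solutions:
 g(y) = C1 + Integral(y/cos(y), y)


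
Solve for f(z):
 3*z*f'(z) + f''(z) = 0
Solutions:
 f(z) = C1 + C2*erf(sqrt(6)*z/2)


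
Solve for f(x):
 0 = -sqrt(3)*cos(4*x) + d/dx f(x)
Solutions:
 f(x) = C1 + sqrt(3)*sin(4*x)/4


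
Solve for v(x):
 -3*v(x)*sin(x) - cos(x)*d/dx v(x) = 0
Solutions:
 v(x) = C1*cos(x)^3


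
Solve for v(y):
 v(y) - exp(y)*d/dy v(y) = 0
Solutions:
 v(y) = C1*exp(-exp(-y))


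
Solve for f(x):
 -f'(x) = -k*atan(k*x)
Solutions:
 f(x) = C1 + k*Piecewise((x*atan(k*x) - log(k^2*x^2 + 1)/(2*k), Ne(k, 0)), (0, True))


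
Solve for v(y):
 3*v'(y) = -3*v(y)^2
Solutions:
 v(y) = 1/(C1 + y)


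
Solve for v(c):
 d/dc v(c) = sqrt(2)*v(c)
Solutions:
 v(c) = C1*exp(sqrt(2)*c)


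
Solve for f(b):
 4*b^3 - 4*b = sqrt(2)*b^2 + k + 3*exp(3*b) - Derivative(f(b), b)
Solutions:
 f(b) = C1 - b^4 + sqrt(2)*b^3/3 + 2*b^2 + b*k + exp(3*b)
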